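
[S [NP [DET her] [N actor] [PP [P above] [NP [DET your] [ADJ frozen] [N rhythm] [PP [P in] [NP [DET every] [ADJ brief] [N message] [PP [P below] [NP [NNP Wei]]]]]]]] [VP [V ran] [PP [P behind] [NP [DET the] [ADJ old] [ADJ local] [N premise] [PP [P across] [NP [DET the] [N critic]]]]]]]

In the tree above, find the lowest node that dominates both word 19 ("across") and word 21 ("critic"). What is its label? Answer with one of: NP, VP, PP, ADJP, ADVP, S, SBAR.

PP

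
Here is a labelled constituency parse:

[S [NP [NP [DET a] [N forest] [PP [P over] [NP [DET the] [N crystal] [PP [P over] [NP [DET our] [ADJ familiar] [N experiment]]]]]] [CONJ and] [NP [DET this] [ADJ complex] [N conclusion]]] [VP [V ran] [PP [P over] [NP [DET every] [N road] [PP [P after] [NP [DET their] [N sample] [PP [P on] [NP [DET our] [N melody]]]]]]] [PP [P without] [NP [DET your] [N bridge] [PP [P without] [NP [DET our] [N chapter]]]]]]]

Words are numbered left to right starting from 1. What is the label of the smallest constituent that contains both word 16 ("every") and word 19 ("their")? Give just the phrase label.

NP

Both words fall inside [NP every road after their sample on our melody] (words 16–23), and no smaller constituent contains them both. Label: NP.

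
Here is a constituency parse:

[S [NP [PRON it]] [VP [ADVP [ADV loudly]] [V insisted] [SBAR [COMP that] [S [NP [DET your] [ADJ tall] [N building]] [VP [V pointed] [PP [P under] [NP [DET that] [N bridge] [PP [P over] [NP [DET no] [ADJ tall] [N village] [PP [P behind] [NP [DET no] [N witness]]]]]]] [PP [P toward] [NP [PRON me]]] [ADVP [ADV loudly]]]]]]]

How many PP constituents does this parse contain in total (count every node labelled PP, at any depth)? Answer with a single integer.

4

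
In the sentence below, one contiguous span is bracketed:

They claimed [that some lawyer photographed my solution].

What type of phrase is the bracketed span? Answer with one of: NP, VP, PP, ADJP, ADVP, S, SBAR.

The bracketed span "that some lawyer photographed my solution" is headed by "that", making it a subordinate clause (SBAR).

SBAR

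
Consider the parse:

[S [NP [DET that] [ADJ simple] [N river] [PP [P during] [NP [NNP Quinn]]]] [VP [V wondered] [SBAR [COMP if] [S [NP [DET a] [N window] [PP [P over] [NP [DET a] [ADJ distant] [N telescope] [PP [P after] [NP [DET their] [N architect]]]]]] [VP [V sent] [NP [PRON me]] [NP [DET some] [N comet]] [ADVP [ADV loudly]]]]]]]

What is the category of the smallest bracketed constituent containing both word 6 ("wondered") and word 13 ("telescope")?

VP

Both words fall inside [VP wondered if a window over a distant telescope after their architect sent me some comet loudly] (words 6–21), and no smaller constituent contains them both. Label: VP.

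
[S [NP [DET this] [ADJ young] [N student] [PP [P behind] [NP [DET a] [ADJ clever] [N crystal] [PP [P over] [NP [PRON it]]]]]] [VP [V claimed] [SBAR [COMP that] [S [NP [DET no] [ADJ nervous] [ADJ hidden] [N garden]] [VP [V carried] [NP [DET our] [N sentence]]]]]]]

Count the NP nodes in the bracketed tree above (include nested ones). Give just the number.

The NP constituents are: [NP this young student behind a clever crystal over it]; [NP a clever crystal over it]; [NP it]; [NP no nervous hidden garden]; [NP our sentence]. Total: 5.

5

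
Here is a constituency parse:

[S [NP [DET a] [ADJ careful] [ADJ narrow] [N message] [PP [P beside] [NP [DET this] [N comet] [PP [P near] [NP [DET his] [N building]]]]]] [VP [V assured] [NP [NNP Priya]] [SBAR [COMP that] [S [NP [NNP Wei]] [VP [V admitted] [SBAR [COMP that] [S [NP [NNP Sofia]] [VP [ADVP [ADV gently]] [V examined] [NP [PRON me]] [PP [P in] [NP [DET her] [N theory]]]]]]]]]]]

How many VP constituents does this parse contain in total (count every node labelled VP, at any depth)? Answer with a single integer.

3

Scanning left to right, an opening `[VP` appears at word positions 11, 15, 18 — 3 in total.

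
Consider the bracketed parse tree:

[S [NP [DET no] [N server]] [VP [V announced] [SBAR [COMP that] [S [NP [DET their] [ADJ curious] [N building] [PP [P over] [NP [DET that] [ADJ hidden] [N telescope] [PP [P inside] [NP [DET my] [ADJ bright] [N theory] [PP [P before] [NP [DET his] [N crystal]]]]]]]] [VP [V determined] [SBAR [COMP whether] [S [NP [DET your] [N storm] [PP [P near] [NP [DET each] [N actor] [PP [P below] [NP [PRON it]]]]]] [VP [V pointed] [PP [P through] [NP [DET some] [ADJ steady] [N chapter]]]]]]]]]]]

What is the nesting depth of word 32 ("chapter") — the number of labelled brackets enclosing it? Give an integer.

11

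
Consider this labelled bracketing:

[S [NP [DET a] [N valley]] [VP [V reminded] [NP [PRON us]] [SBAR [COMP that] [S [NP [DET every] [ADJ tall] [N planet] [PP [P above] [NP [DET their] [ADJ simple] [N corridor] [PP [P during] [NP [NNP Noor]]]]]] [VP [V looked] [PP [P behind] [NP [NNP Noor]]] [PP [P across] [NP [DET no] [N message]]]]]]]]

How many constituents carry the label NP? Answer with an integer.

7

Listing each NP by its span: [NP a valley]; [NP us]; [NP every tall planet above their simple corridor during Noor]; [NP their simple corridor during Noor]; [NP Noor]; [NP Noor] … — that makes 7.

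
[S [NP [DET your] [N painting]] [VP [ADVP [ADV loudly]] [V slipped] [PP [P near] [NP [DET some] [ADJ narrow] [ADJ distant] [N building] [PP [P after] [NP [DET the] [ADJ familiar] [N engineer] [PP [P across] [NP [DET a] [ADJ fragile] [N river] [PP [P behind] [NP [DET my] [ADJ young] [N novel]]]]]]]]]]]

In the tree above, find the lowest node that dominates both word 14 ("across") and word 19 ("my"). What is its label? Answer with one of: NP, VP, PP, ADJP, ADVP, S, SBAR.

Word 14 lies under S → VP → PP → NP → PP → NP → PP → P; word 19 lies under S → VP → PP → NP → PP → NP → PP → NP → PP → NP → DET. The lowest shared node is the PP.

PP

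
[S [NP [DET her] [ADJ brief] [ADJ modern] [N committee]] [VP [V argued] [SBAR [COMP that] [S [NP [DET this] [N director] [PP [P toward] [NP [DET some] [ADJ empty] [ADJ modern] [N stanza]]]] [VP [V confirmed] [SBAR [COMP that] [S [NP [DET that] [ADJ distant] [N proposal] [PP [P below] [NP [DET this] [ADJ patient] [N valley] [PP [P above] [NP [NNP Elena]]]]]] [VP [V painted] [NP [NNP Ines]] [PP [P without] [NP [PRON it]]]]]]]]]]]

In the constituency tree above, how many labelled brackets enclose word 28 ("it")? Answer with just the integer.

11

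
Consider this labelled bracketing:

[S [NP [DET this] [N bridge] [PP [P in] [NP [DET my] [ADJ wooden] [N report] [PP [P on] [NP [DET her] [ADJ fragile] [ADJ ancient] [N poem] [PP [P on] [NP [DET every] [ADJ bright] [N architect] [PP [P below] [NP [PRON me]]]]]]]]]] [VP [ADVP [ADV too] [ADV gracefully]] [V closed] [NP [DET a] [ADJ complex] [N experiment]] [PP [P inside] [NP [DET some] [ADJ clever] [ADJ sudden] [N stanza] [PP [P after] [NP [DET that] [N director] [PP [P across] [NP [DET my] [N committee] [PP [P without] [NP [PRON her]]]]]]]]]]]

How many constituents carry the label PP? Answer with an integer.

The PP constituents are: [PP in my wooden report on her fragile ancient poem on every bright architect below me]; [PP on her fragile ancient poem on every bright architect below me]; [PP on every bright architect below me]; [PP below me]; [PP inside some clever sudden stanza after that director across my committee without her]; [PP after that director across my committee without her] …. Total: 8.

8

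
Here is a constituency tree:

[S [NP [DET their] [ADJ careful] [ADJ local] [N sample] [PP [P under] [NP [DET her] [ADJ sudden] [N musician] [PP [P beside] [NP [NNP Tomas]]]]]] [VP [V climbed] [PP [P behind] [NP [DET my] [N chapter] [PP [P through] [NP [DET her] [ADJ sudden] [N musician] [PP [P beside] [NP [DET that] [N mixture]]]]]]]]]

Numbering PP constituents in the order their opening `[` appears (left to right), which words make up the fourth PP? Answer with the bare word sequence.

through her sudden musician beside that mixture

Opening `[PP` markers occur at word positions 5, 9, 12, 15, 19; the fourth of these opens the constituent [PP through her sudden musician beside that mixture].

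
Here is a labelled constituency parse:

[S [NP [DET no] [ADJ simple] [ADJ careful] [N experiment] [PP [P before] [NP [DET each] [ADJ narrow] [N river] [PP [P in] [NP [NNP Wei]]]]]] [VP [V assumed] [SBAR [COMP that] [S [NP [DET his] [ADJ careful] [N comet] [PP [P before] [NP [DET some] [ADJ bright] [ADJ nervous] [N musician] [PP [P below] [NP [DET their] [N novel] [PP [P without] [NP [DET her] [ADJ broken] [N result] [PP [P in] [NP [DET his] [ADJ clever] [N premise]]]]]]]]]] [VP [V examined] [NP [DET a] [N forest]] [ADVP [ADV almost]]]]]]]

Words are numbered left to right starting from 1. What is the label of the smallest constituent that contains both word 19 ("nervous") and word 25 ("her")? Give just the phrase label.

NP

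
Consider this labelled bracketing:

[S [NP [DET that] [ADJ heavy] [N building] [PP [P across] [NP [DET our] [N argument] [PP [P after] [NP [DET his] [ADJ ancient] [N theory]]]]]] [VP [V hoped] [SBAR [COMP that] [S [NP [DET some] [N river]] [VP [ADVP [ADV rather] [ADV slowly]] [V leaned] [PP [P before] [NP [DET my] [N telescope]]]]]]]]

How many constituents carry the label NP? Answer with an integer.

Scanning left to right, an opening `[NP` appears at word positions 1, 5, 8, 13, 19 — 5 in total.

5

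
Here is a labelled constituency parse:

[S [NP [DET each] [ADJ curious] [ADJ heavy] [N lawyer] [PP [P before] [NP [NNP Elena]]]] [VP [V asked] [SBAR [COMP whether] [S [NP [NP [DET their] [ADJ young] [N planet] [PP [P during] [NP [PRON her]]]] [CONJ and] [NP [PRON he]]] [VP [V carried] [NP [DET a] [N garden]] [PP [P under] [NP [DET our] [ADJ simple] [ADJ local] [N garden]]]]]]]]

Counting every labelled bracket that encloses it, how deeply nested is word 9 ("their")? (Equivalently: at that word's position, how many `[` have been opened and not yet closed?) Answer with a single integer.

7

Path from the root down to the word: S → VP → SBAR → S → NP → NP → DET. That is 7 enclosing brackets.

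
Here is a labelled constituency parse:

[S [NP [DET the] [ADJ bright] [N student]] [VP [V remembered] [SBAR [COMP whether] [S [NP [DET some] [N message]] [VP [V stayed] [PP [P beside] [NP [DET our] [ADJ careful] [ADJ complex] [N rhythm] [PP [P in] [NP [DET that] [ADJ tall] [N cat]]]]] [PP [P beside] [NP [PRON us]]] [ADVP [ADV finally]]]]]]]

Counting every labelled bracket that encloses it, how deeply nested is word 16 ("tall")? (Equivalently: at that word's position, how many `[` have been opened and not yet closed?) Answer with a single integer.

10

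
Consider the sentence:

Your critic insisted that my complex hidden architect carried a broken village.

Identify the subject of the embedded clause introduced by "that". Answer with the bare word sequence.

"my complex hidden architect" is the NP that combines with the VP headed by "carried" to form the embedded clause introduced by "that" — the subject.

my complex hidden architect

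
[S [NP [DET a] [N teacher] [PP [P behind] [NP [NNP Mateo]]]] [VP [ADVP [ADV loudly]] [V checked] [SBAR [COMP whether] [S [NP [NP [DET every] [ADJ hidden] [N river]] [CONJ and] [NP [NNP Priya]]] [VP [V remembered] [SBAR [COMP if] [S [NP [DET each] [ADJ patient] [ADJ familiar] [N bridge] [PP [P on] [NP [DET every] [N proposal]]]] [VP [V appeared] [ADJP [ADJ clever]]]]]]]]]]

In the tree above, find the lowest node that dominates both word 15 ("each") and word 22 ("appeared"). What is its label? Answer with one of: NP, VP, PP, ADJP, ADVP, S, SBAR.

Both words fall inside [S each patient familiar bridge on every proposal appeared clever] (words 15–23), and no smaller constituent contains them both. Label: S.

S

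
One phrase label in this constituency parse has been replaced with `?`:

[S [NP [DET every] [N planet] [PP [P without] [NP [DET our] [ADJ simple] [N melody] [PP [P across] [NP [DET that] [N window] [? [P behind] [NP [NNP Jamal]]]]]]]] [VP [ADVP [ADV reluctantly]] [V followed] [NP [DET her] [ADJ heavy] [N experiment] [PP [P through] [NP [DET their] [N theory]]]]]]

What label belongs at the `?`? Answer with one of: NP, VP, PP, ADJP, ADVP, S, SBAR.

PP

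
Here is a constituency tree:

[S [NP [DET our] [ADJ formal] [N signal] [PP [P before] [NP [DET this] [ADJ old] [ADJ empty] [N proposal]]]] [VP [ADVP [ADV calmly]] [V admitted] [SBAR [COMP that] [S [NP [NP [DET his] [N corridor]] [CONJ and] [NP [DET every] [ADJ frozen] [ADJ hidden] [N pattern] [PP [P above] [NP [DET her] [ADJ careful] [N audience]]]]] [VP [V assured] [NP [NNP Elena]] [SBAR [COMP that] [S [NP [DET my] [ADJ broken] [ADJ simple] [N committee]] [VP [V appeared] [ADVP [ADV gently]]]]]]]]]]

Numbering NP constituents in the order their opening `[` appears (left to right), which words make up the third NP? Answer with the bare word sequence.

his corridor and every frozen hidden pattern above her careful audience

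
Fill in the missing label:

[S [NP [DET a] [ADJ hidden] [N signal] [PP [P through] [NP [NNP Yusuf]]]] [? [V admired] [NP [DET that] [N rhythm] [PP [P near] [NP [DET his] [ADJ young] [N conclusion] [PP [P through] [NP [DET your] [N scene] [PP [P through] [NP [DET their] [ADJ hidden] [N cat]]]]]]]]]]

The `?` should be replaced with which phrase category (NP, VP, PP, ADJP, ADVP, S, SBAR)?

VP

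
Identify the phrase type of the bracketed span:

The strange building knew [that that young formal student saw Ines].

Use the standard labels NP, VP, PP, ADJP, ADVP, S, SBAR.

SBAR

"that" is the head of the bracketed span, so the span is a subordinate clause: SBAR.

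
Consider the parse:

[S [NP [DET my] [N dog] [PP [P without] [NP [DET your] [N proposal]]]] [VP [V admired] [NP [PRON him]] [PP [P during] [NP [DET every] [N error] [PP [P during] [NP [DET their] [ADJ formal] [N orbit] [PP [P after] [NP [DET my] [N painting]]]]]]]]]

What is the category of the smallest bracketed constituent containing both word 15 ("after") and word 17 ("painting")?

PP

Word 15 lies under S → VP → PP → NP → PP → NP → PP → P; word 17 lies under S → VP → PP → NP → PP → NP → PP → NP → N. The lowest shared node is the PP.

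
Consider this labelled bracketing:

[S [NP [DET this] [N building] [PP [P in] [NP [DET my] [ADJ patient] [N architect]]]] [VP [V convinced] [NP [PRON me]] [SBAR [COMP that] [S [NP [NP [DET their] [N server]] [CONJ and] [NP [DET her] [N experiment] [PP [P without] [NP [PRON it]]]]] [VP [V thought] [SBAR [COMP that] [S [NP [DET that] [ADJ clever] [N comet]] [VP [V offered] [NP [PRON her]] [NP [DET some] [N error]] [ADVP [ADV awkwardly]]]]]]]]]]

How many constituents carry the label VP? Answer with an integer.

3

The VP constituents are: [VP convinced me that their server and her experiment without it thought that that clever comet offered her some error awkwardly]; [VP thought that that clever comet offered her some error awkwardly]; [VP offered her some error awkwardly]. Total: 3.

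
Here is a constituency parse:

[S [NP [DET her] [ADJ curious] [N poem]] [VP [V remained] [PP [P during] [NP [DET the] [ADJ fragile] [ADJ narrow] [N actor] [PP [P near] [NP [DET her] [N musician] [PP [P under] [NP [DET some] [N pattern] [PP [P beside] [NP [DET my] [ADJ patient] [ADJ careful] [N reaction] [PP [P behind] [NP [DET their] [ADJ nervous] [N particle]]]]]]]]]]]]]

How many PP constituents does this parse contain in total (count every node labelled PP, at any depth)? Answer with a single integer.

5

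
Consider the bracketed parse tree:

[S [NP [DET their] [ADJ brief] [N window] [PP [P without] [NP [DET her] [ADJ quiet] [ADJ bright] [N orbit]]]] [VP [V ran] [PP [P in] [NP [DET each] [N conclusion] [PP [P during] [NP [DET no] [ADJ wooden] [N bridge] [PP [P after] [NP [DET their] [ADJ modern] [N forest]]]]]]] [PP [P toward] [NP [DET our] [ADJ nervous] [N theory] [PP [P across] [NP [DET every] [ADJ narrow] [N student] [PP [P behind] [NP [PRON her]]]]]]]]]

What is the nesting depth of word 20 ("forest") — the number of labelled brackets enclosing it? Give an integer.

Path from the root down to the word: S → VP → PP → NP → PP → NP → PP → NP → N. That is 9 enclosing brackets.

9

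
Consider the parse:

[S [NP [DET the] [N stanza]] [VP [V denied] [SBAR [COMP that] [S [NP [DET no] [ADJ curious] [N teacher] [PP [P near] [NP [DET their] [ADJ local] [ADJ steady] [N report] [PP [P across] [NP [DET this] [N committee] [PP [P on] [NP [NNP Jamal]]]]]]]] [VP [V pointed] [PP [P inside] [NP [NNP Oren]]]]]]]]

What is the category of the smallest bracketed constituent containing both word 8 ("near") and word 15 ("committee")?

PP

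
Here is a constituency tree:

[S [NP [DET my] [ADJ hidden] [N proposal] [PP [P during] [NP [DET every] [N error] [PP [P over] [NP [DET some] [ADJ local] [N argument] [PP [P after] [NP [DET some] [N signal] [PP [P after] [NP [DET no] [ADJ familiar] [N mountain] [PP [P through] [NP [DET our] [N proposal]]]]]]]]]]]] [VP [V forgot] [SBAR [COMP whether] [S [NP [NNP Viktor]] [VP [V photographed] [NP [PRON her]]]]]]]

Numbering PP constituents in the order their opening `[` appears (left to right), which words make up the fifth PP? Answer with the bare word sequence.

through our proposal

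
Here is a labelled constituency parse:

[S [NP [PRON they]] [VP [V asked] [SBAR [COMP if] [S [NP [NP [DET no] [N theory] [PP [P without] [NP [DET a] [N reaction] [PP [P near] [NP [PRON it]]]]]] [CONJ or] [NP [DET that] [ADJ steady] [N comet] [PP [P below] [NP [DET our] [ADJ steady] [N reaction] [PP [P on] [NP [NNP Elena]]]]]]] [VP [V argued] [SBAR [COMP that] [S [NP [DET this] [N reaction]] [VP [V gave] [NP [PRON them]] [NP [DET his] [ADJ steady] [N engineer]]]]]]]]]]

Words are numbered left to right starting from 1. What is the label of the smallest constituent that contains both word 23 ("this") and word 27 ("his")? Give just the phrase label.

S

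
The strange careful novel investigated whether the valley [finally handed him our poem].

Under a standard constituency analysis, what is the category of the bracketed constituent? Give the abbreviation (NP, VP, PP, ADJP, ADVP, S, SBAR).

VP

The span is built around the verb "handed" — a verb phrase (VP).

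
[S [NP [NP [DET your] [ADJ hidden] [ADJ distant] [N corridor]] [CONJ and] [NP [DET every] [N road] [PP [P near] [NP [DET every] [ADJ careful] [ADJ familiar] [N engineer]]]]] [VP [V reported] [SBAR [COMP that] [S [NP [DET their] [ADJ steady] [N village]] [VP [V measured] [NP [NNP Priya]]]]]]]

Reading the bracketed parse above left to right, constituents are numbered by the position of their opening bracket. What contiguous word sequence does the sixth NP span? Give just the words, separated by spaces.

Priya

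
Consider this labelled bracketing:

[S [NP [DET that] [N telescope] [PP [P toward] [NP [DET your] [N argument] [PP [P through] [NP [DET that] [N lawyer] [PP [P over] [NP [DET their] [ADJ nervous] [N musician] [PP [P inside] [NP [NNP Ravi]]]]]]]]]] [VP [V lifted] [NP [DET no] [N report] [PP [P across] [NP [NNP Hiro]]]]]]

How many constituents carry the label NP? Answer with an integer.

The NP constituents are: [NP that telescope toward your argument through that lawyer over their nervous musician inside Ravi]; [NP your argument through that lawyer over their nervous musician inside Ravi]; [NP that lawyer over their nervous musician inside Ravi]; [NP their nervous musician inside Ravi]; [NP Ravi]; [NP no report across Hiro] …. Total: 7.

7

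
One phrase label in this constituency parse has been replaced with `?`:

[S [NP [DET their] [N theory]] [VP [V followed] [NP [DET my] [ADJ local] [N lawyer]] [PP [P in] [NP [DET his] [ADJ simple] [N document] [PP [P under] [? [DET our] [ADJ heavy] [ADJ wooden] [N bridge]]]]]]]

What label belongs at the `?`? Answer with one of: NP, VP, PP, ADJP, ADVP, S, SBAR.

A constituent whose immediate children are DET 'our', ADJ 'heavy', ADJ 'wooden', N 'bridge' is a noun phrase: NP.

NP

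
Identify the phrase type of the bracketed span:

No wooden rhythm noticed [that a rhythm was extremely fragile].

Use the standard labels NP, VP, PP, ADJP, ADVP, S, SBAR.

SBAR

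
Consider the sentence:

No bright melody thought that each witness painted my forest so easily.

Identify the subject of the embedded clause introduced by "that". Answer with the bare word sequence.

The subject of the embedded clause introduced by "that" is the NP immediately before the verb "painted": "each witness".

each witness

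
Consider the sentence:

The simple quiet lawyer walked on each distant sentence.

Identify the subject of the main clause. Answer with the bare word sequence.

The subject of the main clause is the NP immediately before the verb "walked": "the simple quiet lawyer".

the simple quiet lawyer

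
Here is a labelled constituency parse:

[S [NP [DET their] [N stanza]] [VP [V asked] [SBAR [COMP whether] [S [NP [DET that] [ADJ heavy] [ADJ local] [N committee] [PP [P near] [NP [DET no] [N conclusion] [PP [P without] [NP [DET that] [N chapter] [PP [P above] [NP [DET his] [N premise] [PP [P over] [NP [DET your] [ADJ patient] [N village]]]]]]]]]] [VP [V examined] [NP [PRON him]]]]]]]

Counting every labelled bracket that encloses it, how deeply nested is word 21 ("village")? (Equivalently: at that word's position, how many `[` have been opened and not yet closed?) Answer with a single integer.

Path from the root down to the word: S → VP → SBAR → S → NP → PP → NP → PP → NP → PP → NP → PP → NP → N. That is 14 enclosing brackets.

14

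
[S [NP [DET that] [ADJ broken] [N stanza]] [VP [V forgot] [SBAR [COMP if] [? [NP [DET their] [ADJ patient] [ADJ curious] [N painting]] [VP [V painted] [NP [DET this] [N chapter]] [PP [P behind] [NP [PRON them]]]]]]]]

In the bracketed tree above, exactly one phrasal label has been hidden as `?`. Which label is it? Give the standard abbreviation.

A constituent whose immediate children are NP, VP is a clause: S.

S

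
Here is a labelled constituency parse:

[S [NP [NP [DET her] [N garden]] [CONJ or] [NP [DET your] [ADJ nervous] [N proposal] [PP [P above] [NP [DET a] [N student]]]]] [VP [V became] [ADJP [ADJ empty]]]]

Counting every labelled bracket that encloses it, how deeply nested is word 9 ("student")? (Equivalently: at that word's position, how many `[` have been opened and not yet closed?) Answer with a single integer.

6

The word sits inside N, which is inside NP, inside PP, inside NP, inside NP, inside S — 6 brackets in all.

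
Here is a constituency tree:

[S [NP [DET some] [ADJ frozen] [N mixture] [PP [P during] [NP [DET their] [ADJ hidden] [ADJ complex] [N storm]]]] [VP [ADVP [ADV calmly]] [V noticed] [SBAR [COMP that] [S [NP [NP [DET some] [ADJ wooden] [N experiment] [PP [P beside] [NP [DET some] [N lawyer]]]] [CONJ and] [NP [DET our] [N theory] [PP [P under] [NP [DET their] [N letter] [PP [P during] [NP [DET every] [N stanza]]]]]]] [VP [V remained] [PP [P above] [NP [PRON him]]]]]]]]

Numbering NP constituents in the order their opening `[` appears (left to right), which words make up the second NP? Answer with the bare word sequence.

The NP opening brackets appear, in order, over: "some frozen mixture during their hidden complex storm"; "their hidden complex storm"; "some wooden experiment beside some lawyer and our theory under their letter during every stanza"; "some wooden experiment beside some lawyer"; "some lawyer"; "our theory under their letter during every stanza"; "their letter during every stanza"; "every stanza"; "him". The second one spans "their hidden complex storm".

their hidden complex storm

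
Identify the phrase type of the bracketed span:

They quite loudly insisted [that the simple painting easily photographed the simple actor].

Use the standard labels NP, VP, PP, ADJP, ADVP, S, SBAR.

SBAR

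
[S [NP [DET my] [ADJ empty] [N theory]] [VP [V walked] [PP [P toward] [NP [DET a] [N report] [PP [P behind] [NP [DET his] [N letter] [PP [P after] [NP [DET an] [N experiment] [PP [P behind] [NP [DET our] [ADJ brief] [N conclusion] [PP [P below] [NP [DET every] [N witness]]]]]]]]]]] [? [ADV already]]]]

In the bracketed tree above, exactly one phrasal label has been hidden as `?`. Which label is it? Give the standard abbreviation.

ADVP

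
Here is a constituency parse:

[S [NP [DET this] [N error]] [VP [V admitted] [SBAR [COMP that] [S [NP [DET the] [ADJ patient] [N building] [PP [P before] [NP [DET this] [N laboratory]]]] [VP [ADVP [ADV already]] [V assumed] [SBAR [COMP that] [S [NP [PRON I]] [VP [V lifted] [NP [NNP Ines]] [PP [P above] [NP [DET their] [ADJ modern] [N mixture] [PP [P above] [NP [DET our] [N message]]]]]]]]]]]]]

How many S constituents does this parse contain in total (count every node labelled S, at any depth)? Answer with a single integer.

3

Scanning left to right, an opening `[S` appears at word positions 1, 5, 14 — 3 in total.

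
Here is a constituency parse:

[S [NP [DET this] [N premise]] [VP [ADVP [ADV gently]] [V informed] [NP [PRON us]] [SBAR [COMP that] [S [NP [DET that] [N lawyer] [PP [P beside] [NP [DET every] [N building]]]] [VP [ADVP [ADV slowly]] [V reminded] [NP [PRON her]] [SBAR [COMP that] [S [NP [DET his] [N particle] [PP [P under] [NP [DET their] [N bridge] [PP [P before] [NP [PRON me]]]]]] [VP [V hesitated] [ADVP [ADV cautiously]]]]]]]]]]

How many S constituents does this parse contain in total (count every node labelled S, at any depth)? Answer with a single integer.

Listing each S by its span: [S this premise gently informed us that that lawyer beside every building slowly reminded her that his particle under their bridge before me hesitated cautiously]; [S that lawyer beside every building slowly reminded her that his particle under their bridge before me hesitated cautiously]; [S his particle under their bridge before me hesitated cautiously] — that makes 3.

3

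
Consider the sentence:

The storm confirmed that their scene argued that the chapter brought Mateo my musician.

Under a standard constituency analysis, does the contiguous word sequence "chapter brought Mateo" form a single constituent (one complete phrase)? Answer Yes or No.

No

The smallest constituent containing the whole sequence is the clause [S the chapter brought Mateo my musician], but the sequence is only part of it — it straddles the boundary between noun phrase "the chapter" and verb phrase "brought Mateo my musician".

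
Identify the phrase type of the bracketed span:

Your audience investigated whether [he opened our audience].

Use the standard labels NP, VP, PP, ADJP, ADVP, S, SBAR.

S

"opened" is the head of the bracketed span, so the span is a clause: S.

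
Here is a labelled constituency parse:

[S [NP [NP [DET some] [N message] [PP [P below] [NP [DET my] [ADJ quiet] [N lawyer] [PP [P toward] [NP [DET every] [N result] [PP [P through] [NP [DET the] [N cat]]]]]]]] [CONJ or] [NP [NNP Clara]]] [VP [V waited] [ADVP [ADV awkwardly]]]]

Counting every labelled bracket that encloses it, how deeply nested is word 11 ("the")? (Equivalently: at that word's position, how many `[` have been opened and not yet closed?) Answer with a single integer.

The word sits inside DET, which is inside NP, inside PP, inside NP, inside PP, inside NP, inside PP, inside NP, inside NP, inside S — 10 brackets in all.

10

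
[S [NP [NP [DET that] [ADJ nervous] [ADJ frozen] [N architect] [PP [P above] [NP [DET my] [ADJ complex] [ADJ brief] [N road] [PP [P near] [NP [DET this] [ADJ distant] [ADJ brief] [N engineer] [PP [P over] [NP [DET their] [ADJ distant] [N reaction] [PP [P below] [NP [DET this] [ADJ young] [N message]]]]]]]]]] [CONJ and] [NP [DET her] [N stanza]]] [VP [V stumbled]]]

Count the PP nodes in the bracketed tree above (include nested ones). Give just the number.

4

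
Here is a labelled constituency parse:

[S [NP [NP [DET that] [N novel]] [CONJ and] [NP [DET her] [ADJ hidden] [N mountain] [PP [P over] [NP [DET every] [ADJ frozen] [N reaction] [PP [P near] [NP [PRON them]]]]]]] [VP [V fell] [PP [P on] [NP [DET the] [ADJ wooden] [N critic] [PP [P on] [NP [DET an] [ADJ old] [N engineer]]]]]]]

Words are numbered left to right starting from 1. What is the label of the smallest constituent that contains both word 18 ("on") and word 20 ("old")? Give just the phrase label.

The smallest bracket enclosing both words is [PP on an old engineer], so the label is PP.

PP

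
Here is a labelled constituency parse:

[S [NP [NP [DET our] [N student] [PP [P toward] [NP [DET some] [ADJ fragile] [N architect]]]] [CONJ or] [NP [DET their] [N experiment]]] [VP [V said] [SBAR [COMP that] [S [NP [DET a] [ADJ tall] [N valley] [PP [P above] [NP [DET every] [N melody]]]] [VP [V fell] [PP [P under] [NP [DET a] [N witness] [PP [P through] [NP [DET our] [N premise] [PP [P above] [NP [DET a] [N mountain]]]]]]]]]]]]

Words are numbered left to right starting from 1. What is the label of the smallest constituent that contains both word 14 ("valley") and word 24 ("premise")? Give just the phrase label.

Both words fall inside [S a tall valley above every melody fell under a witness through our premise above a mountain] (words 12–27), and no smaller constituent contains them both. Label: S.

S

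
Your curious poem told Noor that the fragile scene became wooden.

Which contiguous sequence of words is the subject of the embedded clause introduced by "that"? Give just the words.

the fragile scene

The subject of the embedded clause introduced by "that" is the NP immediately before the verb "became": "the fragile scene".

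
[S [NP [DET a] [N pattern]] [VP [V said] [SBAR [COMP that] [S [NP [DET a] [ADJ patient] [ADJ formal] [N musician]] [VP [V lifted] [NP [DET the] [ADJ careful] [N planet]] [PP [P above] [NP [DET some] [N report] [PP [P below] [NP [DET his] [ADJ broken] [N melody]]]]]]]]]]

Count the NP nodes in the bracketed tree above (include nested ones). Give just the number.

Listing each NP by its span: [NP a pattern]; [NP a patient formal musician]; [NP the careful planet]; [NP some report below his broken melody]; [NP his broken melody] — that makes 5.

5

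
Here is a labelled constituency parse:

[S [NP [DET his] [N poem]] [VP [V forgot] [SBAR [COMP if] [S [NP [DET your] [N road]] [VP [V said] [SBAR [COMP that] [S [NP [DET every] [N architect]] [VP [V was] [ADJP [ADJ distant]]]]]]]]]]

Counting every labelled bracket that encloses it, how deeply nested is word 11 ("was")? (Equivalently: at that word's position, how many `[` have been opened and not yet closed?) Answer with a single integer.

9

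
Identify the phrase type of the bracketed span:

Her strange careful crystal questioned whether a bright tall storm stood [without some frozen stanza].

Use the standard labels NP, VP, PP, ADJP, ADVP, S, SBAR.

The bracketed span "without some frozen stanza" is headed by "without", making it a prepositional phrase (PP).

PP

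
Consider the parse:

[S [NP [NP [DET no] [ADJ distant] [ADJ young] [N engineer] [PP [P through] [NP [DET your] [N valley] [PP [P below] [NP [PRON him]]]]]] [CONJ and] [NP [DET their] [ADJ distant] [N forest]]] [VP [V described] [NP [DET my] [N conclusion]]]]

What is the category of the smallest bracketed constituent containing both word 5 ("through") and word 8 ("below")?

PP

The smallest bracket enclosing both words is [PP through your valley below him], so the label is PP.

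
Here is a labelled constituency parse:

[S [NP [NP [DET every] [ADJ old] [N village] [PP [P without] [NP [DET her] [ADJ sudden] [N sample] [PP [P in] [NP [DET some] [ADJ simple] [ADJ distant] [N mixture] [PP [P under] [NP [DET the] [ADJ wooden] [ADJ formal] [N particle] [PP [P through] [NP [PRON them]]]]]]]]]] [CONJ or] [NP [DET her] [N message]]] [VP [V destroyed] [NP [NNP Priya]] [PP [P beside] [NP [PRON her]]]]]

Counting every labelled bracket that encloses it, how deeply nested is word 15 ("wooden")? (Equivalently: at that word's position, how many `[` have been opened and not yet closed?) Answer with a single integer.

The word sits inside ADJ, which is inside NP, inside PP, inside NP, inside PP, inside NP, inside PP, inside NP, inside NP, inside S — 10 brackets in all.

10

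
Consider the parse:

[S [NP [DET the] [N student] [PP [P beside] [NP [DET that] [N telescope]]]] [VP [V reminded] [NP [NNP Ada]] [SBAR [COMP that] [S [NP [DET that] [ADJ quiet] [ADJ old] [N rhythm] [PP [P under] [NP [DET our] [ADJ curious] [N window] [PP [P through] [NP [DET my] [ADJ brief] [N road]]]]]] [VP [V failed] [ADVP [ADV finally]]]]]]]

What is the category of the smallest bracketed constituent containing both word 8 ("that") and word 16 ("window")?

SBAR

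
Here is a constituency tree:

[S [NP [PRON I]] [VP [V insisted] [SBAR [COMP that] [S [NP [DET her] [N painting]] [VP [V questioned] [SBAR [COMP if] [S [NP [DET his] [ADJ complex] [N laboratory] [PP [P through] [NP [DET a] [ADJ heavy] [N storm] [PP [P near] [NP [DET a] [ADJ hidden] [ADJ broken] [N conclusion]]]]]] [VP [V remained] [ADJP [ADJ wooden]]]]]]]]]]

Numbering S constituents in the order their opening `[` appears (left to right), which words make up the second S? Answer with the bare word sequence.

her painting questioned if his complex laboratory through a heavy storm near a hidden broken conclusion remained wooden

Opening `[S` markers occur at word positions 1, 4, 8; the second of these opens the constituent [S her painting questioned if his complex laboratory through a heavy storm near a hidden broken conclusion remained wooden].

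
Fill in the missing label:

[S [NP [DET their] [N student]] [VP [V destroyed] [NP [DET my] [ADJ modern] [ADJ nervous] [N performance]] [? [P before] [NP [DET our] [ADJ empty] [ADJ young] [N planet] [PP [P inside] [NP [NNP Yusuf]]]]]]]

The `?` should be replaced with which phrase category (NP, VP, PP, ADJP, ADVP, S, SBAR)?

A constituent whose immediate children are P 'before', NP is a prepositional phrase: PP.

PP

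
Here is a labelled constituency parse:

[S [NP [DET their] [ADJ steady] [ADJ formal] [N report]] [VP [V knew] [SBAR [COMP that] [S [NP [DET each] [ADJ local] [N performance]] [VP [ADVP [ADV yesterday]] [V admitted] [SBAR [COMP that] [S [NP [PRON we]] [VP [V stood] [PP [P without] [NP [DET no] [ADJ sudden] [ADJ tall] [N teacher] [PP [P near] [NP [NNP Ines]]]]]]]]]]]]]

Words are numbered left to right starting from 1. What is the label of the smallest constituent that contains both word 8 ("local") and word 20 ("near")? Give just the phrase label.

S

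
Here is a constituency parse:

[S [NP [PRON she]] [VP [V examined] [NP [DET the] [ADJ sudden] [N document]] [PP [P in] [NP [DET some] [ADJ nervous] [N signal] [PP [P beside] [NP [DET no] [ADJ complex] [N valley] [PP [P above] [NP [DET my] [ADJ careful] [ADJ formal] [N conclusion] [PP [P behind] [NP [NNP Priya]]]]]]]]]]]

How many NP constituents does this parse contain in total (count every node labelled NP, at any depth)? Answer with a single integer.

6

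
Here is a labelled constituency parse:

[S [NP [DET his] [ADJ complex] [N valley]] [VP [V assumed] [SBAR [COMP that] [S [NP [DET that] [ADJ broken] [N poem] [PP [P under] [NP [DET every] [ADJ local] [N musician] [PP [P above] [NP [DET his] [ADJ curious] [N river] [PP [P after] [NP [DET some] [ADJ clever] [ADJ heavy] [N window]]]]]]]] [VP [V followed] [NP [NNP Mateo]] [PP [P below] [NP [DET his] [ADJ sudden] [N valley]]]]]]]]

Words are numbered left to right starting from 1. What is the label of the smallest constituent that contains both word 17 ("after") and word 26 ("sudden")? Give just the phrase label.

Both words fall inside [S that broken poem under every local musician above his curious river after some clever heavy window followed Mateo below his sudden valley] (words 6–27), and no smaller constituent contains them both. Label: S.

S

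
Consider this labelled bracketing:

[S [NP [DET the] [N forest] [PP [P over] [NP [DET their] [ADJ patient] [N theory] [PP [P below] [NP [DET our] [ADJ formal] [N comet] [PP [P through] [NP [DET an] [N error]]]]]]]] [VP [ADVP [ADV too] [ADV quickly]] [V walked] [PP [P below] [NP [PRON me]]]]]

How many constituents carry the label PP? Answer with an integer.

4

Listing each PP by its span: [PP over their patient theory below our formal comet through an error]; [PP below our formal comet through an error]; [PP through an error]; [PP below me] — that makes 4.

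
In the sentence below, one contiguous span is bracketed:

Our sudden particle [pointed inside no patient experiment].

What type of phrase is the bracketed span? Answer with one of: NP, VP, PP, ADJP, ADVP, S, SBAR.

VP

"pointed" is the head of the bracketed span, so the span is a verb phrase: VP.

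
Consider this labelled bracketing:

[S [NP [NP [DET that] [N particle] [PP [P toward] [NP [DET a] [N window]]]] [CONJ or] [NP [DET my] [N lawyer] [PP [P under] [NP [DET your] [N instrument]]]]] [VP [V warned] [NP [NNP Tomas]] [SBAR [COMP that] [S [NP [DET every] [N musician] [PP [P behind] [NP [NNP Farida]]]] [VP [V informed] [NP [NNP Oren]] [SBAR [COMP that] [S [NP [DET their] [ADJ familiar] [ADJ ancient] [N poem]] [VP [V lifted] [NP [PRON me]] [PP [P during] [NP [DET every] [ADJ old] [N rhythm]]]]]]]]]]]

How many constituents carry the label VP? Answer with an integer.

Scanning left to right, an opening `[VP` appears at word positions 12, 19, 26 — 3 in total.

3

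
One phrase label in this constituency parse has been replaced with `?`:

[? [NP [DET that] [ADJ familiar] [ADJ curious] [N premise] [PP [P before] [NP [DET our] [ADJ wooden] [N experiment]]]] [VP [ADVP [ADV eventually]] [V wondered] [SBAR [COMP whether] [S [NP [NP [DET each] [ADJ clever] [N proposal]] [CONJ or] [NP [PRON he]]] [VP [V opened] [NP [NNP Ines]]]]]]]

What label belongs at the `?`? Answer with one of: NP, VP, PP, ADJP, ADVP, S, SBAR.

S

A constituent whose immediate children are NP, VP is a clause: S.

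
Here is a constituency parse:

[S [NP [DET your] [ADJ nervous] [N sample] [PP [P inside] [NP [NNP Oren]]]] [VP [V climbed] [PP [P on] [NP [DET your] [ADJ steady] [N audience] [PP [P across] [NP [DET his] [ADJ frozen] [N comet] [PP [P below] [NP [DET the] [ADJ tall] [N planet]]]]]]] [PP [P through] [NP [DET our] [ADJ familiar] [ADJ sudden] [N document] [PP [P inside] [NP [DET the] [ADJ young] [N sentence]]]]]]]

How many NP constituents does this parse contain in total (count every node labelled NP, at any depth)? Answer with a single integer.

Listing each NP by its span: [NP your nervous sample inside Oren]; [NP Oren]; [NP your steady audience across his frozen comet below the tall planet]; [NP his frozen comet below the tall planet]; [NP the tall planet]; [NP our familiar sudden document inside the young sentence] … — that makes 7.

7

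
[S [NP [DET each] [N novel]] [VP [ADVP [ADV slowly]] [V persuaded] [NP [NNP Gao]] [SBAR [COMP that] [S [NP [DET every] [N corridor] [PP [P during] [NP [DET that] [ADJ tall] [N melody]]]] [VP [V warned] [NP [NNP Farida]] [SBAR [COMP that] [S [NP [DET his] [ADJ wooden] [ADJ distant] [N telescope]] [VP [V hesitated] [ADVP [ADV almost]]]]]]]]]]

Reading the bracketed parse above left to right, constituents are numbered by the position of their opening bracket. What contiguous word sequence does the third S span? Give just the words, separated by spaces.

Opening `[S` markers occur at word positions 1, 7, 16; the third of these opens the constituent [S his wooden distant telescope hesitated almost].

his wooden distant telescope hesitated almost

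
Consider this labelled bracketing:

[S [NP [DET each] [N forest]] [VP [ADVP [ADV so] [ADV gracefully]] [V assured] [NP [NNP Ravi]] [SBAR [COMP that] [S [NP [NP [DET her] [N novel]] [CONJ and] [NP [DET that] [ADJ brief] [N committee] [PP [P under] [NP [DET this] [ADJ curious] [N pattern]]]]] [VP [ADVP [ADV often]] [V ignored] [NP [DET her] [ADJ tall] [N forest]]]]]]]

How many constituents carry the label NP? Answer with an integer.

7

Scanning left to right, an opening `[NP` appears at word positions 1, 6, 8, 8, 11, 15, 20 — 7 in total.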